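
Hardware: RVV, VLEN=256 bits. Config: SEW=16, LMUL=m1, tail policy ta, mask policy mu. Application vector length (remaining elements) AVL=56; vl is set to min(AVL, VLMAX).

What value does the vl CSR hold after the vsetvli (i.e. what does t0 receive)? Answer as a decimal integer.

VLMAX = VLEN×LMUL/SEW = 256×1/16 = 16
vl = min(AVL, VLMAX) = min(56, 16) = 16

vl = 16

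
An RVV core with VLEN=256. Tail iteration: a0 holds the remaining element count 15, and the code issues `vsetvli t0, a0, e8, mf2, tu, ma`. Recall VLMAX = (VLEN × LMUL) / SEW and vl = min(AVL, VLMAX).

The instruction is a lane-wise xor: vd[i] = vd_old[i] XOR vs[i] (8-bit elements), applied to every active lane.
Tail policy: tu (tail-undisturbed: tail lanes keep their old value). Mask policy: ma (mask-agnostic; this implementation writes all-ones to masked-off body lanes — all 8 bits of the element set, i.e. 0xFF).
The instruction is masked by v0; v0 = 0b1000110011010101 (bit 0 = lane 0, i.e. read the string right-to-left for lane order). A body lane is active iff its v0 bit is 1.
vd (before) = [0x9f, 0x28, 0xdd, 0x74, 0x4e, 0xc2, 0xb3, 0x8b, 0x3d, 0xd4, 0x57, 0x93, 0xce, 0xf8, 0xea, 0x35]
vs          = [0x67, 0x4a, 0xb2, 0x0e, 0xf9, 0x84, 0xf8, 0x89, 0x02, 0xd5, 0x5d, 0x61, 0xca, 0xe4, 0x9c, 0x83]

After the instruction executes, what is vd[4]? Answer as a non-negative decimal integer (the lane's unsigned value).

lanes per group: 256·1/2/8 = 16
AVL=15 ≤ VLMAX=16, so vl = 15
vd[0] xor(0x9f,0x67) -> 0xf8
vd[1] mask-off/ones -> 0xff
vd[2] xor(0xdd,0xb2) -> 0x6f
vd[3] mask-off/ones -> 0xff
vd[4] xor(0x4e,0xf9) -> 0xb7
vd[5] mask-off/ones -> 0xff
vd[6] xor(0xb3,0xf8) -> 0x4b
vd[7] xor(0x8b,0x89) -> 0x02
vd[8] mask-off/ones -> 0xff
vd[9] mask-off/ones -> 0xff
vd[10] xor(0x57,0x5d) -> 0x0a
vd[11] xor(0x93,0x61) -> 0xf2
vd[12] mask-off/ones -> 0xff
vd[13] mask-off/ones -> 0xff
vd[14] mask-off/ones -> 0xff
vd[15] tail/keep -> 0x35

vd[4] = 183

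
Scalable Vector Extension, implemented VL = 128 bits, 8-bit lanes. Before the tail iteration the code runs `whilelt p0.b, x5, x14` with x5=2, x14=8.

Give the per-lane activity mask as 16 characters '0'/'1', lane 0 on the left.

register lanes = 128/8 = 16
whilelt: lane j active iff 2+j < 8 → j < 6 → 6 active
bits (lane 0 leftmost): 1111110000000000

predicate = 1111110000000000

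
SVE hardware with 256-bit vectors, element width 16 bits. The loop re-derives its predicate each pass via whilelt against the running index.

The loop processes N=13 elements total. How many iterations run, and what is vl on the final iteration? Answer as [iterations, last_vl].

256-bit reg / 16-bit elem → 16 lanes
iterations = ceil(13/16) = 1; final-pass vl = 13

[iterations, last_vl] = [1, 13]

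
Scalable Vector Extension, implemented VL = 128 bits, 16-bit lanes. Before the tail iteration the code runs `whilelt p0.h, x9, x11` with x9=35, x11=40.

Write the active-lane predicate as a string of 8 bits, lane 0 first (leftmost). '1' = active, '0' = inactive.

128-bit reg / 16-bit elem → 8 lanes
active while 35+j < 40, i.e. j ∈ [0,5) capped at 8 ⇒ 5
bits (lane 0 leftmost): 11111000

predicate = 11111000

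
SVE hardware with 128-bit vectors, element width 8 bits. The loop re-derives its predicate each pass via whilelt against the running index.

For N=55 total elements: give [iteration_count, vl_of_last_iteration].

lane count: 128 div 8 = 16
iterations = ceil(55/16) = 4; final-pass vl = 7

[iterations, last_vl] = [4, 7]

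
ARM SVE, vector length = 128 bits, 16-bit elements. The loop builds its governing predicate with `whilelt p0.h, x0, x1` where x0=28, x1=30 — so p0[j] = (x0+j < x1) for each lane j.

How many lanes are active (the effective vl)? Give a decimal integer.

vl = 2

128-bit reg / 16-bit elem → 8 lanes
active while 28+j < 30, i.e. j ∈ [0,2) capped at 8 ⇒ 2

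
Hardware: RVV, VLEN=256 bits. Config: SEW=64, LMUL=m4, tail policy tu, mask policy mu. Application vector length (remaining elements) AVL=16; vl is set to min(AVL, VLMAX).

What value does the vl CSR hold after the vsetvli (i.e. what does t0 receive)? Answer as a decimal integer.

VLMAX = (256 × 4) / 64 = 16 lanes
vl ← min(16, 16) = 16

vl = 16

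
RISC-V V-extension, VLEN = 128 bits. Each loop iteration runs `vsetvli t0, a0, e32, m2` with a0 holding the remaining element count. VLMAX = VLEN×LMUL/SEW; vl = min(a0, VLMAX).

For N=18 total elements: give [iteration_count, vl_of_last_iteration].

VLMAX = VLEN×LMUL/SEW = 128×2/32 = 8
18 elements at 8/iter → 3 passes, remainder 2 on the last

[iterations, last_vl] = [3, 2]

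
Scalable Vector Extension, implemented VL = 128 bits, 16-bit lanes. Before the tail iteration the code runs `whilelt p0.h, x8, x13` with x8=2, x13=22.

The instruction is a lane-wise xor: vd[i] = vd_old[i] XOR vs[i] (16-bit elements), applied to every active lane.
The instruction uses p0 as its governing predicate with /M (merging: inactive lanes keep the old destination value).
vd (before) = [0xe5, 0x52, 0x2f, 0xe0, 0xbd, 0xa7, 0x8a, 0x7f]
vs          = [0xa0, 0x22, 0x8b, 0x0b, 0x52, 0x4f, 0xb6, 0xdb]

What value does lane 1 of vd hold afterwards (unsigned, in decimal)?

register lanes = 128/16 = 8
whilelt: lane j active iff 2+j < 22 → j < 20 → 8 active
vd[0] xor(0xe5,0xa0) -> 0x45
vd[1] xor(0x52,0x22) -> 0x70
vd[2] xor(0x2f,0x8b) -> 0xa4
vd[3] xor(0xe0,0x0b) -> 0xeb
vd[4] xor(0xbd,0x52) -> 0xef
vd[5] xor(0xa7,0x4f) -> 0xe8
vd[6] xor(0x8a,0xb6) -> 0x3c
vd[7] xor(0x7f,0xdb) -> 0xa4

vd[1] = 112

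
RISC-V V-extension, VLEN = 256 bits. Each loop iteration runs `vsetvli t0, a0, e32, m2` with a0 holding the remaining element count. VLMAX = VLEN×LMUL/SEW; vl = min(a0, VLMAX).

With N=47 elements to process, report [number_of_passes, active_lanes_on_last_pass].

VLMAX = (256 × 2) / 32 = 16 lanes
iterations = ceil(47/16) = 3; final-pass vl = 15

[iterations, last_vl] = [3, 15]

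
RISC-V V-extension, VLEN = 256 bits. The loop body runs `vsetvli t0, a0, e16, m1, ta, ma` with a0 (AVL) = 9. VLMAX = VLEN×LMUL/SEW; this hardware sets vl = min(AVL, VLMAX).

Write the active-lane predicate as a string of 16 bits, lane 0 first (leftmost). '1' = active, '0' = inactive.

predicate = 1111111110000000

VLMAX = VLEN×LMUL/SEW = 256×1/16 = 16
AVL=9 ≤ VLMAX=16, so vl = 9
bits (lane 0 leftmost): 1111111110000000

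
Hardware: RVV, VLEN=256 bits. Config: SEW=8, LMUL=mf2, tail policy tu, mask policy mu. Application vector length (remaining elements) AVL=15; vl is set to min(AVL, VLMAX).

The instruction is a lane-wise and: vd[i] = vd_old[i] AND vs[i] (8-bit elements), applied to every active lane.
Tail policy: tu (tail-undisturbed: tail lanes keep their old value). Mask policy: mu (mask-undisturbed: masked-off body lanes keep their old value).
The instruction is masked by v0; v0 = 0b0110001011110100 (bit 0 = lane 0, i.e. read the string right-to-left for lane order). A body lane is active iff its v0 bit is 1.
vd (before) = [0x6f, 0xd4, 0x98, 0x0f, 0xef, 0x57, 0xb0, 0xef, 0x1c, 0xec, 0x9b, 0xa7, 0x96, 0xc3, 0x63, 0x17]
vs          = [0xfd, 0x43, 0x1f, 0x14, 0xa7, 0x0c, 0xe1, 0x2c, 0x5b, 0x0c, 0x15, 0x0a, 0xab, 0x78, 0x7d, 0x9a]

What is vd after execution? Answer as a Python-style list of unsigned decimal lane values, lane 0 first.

vd = [111, 212, 24, 15, 167, 4, 160, 44, 28, 12, 155, 167, 150, 64, 97, 23]

VLMAX = (256 × 1/2) / 8 = 16 lanes
vl ← min(15, 16) = 15
[0] mask-off/keep = 0x6f
[1] mask-off/keep = 0xd4
[2] and(0x98,0x1f) = 0x18
[3] mask-off/keep = 0x0f
[4] and(0xef,0xa7) = 0xa7
[5] and(0x57,0x0c) = 0x04
[6] and(0xb0,0xe1) = 0xa0
[7] and(0xef,0x2c) = 0x2c
[8] mask-off/keep = 0x1c
[9] and(0xec,0x0c) = 0x0c
[10] mask-off/keep = 0x9b
[11] mask-off/keep = 0xa7
[12] mask-off/keep = 0x96
[13] and(0xc3,0x78) = 0x40
[14] and(0x63,0x7d) = 0x61
[15] tail/keep = 0x17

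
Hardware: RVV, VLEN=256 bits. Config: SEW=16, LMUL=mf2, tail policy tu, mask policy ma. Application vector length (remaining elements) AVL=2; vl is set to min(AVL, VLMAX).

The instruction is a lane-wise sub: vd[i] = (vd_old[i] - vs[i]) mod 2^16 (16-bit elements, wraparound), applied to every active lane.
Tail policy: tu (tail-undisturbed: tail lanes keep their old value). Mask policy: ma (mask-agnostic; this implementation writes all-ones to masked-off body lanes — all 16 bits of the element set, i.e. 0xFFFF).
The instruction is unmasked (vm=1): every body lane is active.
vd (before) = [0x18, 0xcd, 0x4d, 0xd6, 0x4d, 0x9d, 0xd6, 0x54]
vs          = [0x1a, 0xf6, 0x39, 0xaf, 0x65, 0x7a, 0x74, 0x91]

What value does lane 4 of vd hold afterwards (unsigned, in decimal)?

vd[4] = 77

VLMAX = (256 × 1/2) / 16 = 8 lanes
AVL=2 ≤ VLMAX=8, so vl = 2
[0] sub(0x18,0x1a) = 0xfffe
[1] sub(0xcd,0xf6) = 0xffd7
[2] tail/keep = 0x4d
[3] tail/keep = 0xd6
[4] tail/keep = 0x4d
[5] tail/keep = 0x9d
[6] tail/keep = 0xd6
[7] tail/keep = 0x54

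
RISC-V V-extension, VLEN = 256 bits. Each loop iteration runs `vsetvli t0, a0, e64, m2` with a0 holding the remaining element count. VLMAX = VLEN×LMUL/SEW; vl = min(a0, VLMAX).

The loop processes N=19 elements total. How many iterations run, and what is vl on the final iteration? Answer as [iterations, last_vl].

lanes per group: 256·2/64 = 8
N=19: ⌈19/8⌉ = 3 iters; last vl = 19 − 2×8 = 3

[iterations, last_vl] = [3, 3]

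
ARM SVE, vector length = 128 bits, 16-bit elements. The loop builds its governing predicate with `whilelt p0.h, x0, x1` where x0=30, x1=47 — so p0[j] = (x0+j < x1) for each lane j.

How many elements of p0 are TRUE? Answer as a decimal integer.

128-bit reg / 16-bit elem → 8 lanes
active while 30+j < 47, i.e. j ∈ [0,17) capped at 8 ⇒ 8

vl = 8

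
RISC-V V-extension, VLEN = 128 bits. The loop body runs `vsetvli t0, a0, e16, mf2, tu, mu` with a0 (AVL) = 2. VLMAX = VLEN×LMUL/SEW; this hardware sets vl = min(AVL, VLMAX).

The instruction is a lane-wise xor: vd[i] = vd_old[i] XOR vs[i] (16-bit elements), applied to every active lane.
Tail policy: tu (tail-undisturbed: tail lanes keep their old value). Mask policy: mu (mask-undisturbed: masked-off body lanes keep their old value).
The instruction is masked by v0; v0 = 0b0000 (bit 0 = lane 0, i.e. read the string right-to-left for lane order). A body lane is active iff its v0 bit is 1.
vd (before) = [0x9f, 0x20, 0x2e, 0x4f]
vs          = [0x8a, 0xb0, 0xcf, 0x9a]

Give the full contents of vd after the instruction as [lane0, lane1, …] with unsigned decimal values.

vd = [159, 32, 46, 79]

VLMAX = (128 × 1/2) / 16 = 4 lanes
AVL=2 ≤ VLMAX=4, so vl = 2
vd[0] mask-off/keep -> 0x9f
vd[1] mask-off/keep -> 0x20
vd[2] tail/keep -> 0x2e
vd[3] tail/keep -> 0x4f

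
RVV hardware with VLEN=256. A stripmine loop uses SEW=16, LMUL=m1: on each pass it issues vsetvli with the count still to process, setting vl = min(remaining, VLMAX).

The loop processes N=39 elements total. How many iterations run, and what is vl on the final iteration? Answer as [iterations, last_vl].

[iterations, last_vl] = [3, 7]

VLMAX = (256 × 1) / 16 = 16 lanes
N=39: ⌈39/16⌉ = 3 iters; last vl = 39 − 2×16 = 7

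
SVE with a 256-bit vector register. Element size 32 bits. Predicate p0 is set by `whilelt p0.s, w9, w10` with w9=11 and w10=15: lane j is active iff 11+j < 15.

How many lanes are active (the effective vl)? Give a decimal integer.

vl = 4

lane count: 256 div 32 = 8
active while 11+j < 15, i.e. j ∈ [0,4) capped at 8 ⇒ 4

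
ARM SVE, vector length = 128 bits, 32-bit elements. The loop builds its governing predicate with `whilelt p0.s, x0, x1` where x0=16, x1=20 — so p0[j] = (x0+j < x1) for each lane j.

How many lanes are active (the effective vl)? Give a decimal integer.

register lanes = 128/32 = 4
active while 16+j < 20, i.e. j ∈ [0,4) capped at 4 ⇒ 4

vl = 4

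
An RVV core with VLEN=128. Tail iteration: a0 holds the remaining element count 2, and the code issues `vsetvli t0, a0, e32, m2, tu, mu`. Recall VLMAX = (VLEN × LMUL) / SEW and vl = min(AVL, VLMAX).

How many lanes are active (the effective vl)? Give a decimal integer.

VLMAX = VLEN×LMUL/SEW = 128×2/32 = 8
AVL=2 ≤ VLMAX=8, so vl = 2

vl = 2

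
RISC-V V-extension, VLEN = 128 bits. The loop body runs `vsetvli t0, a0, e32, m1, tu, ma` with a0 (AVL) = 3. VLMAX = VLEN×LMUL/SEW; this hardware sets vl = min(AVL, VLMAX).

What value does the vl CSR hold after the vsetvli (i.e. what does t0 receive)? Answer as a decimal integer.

VLMAX = (128 × 1) / 32 = 4 lanes
vl = min(AVL, VLMAX) = min(3, 4) = 3

vl = 3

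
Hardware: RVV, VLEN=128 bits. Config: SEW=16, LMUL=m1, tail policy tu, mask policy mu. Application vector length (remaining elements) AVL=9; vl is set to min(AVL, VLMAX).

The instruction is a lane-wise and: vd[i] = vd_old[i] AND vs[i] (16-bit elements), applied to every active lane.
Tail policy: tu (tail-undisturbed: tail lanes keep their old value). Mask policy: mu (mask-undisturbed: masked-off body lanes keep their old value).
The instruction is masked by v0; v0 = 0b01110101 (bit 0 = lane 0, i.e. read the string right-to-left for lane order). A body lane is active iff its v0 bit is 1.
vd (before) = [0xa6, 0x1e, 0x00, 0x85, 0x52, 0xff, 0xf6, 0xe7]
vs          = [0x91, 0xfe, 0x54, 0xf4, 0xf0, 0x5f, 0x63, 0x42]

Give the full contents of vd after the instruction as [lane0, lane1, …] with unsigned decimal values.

lanes per group: 128·1/16 = 8
vl = min(AVL, VLMAX) = min(9, 8) = 8
  i=0: and(0xa6,0x91) → 128
  i=1: mask-off/keep → 30
  i=2: and(0x00,0x54) → 0
  i=3: mask-off/keep → 133
  i=4: and(0x52,0xf0) → 80
  i=5: and(0xff,0x5f) → 95
  i=6: and(0xf6,0x63) → 98
  i=7: mask-off/keep → 231

vd = [128, 30, 0, 133, 80, 95, 98, 231]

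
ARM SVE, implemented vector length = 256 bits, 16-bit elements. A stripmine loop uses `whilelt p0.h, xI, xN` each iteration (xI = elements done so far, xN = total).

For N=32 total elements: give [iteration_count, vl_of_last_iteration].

lane count: 256 div 16 = 16
N=32: ⌈32/16⌉ = 2 iters; last vl = 32 − 1×16 = 16

[iterations, last_vl] = [2, 16]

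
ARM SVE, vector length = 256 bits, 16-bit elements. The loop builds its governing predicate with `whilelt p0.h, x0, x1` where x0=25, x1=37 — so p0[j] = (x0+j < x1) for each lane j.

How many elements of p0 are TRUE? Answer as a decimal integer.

lane count: 256 div 16 = 16
p0[j] = (25+j < 37); true for j=0..11 → 12 lanes set

vl = 12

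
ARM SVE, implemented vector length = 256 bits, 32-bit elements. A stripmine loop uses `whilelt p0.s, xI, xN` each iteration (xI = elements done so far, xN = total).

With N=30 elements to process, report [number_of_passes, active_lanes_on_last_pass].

register lanes = 256/32 = 8
30 elements at 8/iter → 4 passes, remainder 6 on the last

[iterations, last_vl] = [4, 6]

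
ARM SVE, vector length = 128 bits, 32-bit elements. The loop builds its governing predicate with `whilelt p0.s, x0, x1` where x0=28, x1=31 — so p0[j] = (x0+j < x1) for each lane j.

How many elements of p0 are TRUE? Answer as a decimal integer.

vl = 3

register lanes = 128/32 = 4
whilelt: lane j active iff 28+j < 31 → j < 3 → 3 active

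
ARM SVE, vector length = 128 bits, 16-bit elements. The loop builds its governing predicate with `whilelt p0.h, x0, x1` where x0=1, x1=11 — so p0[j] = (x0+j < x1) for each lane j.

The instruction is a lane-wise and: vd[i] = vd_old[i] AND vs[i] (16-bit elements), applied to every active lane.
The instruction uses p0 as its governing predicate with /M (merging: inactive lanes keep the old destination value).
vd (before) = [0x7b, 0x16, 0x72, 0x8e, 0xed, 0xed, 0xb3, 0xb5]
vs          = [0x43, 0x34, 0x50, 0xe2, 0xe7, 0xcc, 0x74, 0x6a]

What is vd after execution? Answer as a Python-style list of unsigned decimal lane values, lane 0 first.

vd = [67, 20, 80, 130, 229, 204, 48, 32]

lane count: 128 div 16 = 8
whilelt: lane j active iff 1+j < 11 → j < 10 → 8 active
lane  0: and(0x7b,0x43) ⇒ 0x43
lane  1: and(0x16,0x34) ⇒ 0x14
lane  2: and(0x72,0x50) ⇒ 0x50
lane  3: and(0x8e,0xe2) ⇒ 0x82
lane  4: and(0xed,0xe7) ⇒ 0xe5
lane  5: and(0xed,0xcc) ⇒ 0xcc
lane  6: and(0xb3,0x74) ⇒ 0x30
lane  7: and(0xb5,0x6a) ⇒ 0x20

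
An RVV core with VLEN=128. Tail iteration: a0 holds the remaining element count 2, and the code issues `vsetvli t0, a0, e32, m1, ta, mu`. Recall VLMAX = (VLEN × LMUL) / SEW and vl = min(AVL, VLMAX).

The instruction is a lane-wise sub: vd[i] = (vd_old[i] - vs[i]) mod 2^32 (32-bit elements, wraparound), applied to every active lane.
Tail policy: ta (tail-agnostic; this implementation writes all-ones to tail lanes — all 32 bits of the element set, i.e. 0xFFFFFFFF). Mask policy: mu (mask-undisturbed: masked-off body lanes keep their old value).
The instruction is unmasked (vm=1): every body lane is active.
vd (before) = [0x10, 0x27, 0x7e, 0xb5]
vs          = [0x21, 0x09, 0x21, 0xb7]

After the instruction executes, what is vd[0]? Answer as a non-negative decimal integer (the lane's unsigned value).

VLMAX = (128 × 1) / 32 = 4 lanes
AVL=2 ≤ VLMAX=4, so vl = 2
lane  0: sub(0x10,0x21) ⇒ 0xffffffef
lane  1: sub(0x27,0x09) ⇒ 0x1e
lane  2: tail/ones ⇒ 0xffffffff
lane  3: tail/ones ⇒ 0xffffffff

vd[0] = 4294967279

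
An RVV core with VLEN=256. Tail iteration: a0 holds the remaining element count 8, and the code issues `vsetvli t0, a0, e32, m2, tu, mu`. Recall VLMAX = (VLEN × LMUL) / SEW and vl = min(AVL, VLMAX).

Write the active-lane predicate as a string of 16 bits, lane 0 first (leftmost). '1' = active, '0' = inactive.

predicate = 1111111100000000

VLMAX = (256 × 2) / 32 = 16 lanes
vl = min(AVL, VLMAX) = min(8, 16) = 8
bits (lane 0 leftmost): 1111111100000000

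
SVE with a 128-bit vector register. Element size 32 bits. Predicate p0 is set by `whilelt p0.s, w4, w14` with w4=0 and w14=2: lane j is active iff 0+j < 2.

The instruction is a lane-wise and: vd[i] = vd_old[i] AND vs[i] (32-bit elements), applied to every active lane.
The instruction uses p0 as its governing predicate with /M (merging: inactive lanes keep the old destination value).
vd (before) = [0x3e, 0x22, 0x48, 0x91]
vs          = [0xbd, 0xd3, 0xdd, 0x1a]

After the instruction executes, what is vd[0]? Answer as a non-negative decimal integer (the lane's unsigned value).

vd[0] = 60

register lanes = 128/32 = 4
whilelt: lane j active iff 0+j < 2 → j < 2 → 2 active
[0] and(0x3e,0xbd) = 0x3c
[1] and(0x22,0xd3) = 0x02
[2] tail/keep = 0x48
[3] tail/keep = 0x91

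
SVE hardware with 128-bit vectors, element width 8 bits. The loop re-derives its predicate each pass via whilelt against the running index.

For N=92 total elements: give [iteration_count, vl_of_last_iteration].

128-bit reg / 8-bit elem → 16 lanes
N=92: ⌈92/16⌉ = 6 iters; last vl = 92 − 5×16 = 12

[iterations, last_vl] = [6, 12]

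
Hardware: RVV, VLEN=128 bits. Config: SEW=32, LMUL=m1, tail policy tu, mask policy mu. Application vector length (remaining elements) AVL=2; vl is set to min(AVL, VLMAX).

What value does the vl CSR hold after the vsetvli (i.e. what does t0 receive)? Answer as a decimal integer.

VLMAX = VLEN×LMUL/SEW = 128×1/32 = 4
vl ← min(2, 4) = 2

vl = 2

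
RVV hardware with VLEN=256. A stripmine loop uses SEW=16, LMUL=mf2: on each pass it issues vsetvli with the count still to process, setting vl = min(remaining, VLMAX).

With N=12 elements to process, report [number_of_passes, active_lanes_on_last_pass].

[iterations, last_vl] = [2, 4]

VLMAX = VLEN×LMUL/SEW = 256×1/2/16 = 8
12 elements at 8/iter → 2 passes, remainder 4 on the last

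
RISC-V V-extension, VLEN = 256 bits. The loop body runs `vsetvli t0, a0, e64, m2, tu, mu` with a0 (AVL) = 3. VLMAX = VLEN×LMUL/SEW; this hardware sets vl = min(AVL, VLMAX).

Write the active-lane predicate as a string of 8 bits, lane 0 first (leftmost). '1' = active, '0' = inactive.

predicate = 11100000

lanes per group: 256·2/64 = 8
vl ← min(3, 8) = 3
bits (lane 0 leftmost): 11100000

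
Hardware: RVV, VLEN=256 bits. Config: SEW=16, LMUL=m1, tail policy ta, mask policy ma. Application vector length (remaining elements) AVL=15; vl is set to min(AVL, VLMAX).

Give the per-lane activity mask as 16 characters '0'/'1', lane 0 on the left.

predicate = 1111111111111110

VLMAX = (256 × 1) / 16 = 16 lanes
vl = min(AVL, VLMAX) = min(15, 16) = 15
bits (lane 0 leftmost): 1111111111111110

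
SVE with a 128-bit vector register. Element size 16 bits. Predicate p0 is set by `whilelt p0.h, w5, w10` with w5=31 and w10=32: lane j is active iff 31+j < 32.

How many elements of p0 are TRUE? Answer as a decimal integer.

vl = 1

lane count: 128 div 16 = 8
whilelt: lane j active iff 31+j < 32 → j < 1 → 1 active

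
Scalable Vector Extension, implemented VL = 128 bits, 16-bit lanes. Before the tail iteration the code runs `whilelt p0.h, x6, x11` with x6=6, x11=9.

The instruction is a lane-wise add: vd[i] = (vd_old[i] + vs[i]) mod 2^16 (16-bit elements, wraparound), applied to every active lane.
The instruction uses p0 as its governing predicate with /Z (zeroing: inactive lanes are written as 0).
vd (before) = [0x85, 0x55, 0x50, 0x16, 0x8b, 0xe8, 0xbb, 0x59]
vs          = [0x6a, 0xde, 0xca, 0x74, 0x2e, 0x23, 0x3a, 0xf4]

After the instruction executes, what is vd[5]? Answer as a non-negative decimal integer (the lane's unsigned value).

vd[5] = 0

lane count: 128 div 16 = 8
p0[j] = (6+j < 9); true for j=0..2 → 3 lanes set
lane  0: add(0x85,0x6a) ⇒ 0xef
lane  1: add(0x55,0xde) ⇒ 0x133
lane  2: add(0x50,0xca) ⇒ 0x11a
lane  3: tail/zero ⇒ 0x00
lane  4: tail/zero ⇒ 0x00
lane  5: tail/zero ⇒ 0x00
lane  6: tail/zero ⇒ 0x00
lane  7: tail/zero ⇒ 0x00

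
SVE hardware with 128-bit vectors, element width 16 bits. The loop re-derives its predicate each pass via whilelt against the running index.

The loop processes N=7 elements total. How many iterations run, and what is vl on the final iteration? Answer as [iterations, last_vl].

[iterations, last_vl] = [1, 7]

128-bit reg / 16-bit elem → 8 lanes
iterations = ceil(7/8) = 1; final-pass vl = 7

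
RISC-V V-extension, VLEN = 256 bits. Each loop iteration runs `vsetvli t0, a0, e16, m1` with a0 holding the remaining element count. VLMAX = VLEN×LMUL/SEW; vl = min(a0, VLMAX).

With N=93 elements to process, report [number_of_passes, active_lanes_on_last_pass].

VLMAX = (256 × 1) / 16 = 16 lanes
iterations = ceil(93/16) = 6; final-pass vl = 13

[iterations, last_vl] = [6, 13]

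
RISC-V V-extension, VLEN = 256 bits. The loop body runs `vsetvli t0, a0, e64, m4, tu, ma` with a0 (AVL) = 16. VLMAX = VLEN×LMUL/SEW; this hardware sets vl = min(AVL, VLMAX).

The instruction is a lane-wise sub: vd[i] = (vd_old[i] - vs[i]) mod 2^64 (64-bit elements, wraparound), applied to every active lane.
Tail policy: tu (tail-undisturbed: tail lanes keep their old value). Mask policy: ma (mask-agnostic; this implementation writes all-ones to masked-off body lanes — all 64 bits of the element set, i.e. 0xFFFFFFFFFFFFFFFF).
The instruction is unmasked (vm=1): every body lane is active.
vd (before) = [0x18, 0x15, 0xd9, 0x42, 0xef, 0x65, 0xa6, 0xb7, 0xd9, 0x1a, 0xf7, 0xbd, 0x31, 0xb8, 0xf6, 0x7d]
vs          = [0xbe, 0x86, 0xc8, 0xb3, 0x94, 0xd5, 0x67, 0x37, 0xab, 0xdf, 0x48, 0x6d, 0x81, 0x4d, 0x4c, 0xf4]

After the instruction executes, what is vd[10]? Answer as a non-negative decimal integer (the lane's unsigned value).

vd[10] = 175

lanes per group: 256·4/64 = 16
vl ← min(16, 16) = 16
  i=0: sub(0x18,0xbe) → 18446744073709551450
  i=1: sub(0x15,0x86) → 18446744073709551503
  i=2: sub(0xd9,0xc8) → 17
  i=3: sub(0x42,0xb3) → 18446744073709551503
  i=4: sub(0xef,0x94) → 91
  i=5: sub(0x65,0xd5) → 18446744073709551504
  i=6: sub(0xa6,0x67) → 63
  i=7: sub(0xb7,0x37) → 128
  i=8: sub(0xd9,0xab) → 46
  i=9: sub(0x1a,0xdf) → 18446744073709551419
  i=10: sub(0xf7,0x48) → 175
  i=11: sub(0xbd,0x6d) → 80
  i=12: sub(0x31,0x81) → 18446744073709551536
  i=13: sub(0xb8,0x4d) → 107
  i=14: sub(0xf6,0x4c) → 170
  i=15: sub(0x7d,0xf4) → 18446744073709551497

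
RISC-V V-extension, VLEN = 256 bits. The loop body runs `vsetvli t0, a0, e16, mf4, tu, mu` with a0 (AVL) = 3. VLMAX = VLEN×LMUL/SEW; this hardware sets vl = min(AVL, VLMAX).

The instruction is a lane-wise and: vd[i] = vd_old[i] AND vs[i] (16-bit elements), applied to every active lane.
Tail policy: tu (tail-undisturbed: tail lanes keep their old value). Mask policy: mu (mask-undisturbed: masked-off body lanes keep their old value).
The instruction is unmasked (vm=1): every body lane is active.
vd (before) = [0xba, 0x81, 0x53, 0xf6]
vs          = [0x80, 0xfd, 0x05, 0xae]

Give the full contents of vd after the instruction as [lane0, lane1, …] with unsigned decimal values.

VLMAX = VLEN×LMUL/SEW = 256×1/4/16 = 4
AVL=3 ≤ VLMAX=4, so vl = 3
lane  0: and(0xba,0x80) ⇒ 0x80
lane  1: and(0x81,0xfd) ⇒ 0x81
lane  2: and(0x53,0x05) ⇒ 0x01
lane  3: tail/keep ⇒ 0xf6

vd = [128, 129, 1, 246]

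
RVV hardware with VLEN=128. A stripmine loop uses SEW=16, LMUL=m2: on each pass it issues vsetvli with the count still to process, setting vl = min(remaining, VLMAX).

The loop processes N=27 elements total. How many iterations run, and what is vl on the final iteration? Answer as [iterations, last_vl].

[iterations, last_vl] = [2, 11]

VLMAX = VLEN×LMUL/SEW = 128×2/16 = 16
27 elements at 16/iter → 2 passes, remainder 11 on the last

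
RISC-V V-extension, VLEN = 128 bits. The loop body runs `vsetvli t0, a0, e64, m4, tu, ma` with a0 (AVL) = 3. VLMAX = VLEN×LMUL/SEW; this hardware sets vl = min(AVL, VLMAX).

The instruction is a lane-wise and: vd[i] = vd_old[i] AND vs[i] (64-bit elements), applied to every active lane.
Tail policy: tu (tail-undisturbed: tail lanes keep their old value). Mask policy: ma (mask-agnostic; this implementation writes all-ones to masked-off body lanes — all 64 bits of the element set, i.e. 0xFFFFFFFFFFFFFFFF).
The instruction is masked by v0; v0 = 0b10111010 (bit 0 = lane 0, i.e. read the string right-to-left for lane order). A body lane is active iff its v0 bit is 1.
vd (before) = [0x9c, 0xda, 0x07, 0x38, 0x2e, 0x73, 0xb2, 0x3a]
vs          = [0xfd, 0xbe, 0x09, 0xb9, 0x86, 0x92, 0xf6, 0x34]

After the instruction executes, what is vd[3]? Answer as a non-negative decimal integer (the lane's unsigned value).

lanes per group: 128·4/64 = 8
vl ← min(3, 8) = 3
vd[0] mask-off/ones -> 0xffffffffffffffff
vd[1] and(0xda,0xbe) -> 0x9a
vd[2] mask-off/ones -> 0xffffffffffffffff
vd[3] tail/keep -> 0x38
vd[4] tail/keep -> 0x2e
vd[5] tail/keep -> 0x73
vd[6] tail/keep -> 0xb2
vd[7] tail/keep -> 0x3a

vd[3] = 56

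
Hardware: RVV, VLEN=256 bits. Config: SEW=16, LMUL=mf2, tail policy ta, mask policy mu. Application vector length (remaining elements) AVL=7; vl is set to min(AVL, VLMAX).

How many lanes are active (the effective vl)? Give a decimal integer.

vl = 7

lanes per group: 256·1/2/16 = 8
vl ← min(7, 8) = 7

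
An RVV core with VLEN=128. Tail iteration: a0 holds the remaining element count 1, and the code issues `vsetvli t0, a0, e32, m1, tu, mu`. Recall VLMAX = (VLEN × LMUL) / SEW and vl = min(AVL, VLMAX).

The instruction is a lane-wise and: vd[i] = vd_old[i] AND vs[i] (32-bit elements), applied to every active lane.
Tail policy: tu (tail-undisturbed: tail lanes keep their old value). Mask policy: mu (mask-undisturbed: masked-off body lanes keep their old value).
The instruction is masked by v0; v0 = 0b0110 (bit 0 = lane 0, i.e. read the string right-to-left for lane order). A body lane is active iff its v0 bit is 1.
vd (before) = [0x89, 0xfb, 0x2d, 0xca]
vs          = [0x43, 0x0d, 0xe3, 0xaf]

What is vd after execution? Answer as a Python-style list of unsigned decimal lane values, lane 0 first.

VLMAX = (128 × 1) / 32 = 4 lanes
vl = min(AVL, VLMAX) = min(1, 4) = 1
[0] mask-off/keep = 0x89
[1] tail/keep = 0xfb
[2] tail/keep = 0x2d
[3] tail/keep = 0xca

vd = [137, 251, 45, 202]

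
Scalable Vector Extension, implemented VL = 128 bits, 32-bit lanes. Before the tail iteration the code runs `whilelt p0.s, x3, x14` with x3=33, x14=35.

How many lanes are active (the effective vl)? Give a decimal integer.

lane count: 128 div 32 = 4
active while 33+j < 35, i.e. j ∈ [0,2) capped at 4 ⇒ 2

vl = 2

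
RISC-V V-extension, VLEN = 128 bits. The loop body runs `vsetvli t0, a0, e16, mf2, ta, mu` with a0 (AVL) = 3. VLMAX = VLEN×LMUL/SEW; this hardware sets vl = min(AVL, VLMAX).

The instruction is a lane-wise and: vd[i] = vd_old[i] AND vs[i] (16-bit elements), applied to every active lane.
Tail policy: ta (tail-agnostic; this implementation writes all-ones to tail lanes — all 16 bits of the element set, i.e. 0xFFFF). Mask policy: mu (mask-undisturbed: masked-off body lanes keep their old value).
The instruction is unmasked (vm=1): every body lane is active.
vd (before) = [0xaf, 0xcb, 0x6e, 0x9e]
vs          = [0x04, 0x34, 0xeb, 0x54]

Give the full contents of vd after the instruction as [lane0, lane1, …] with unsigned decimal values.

vd = [4, 0, 106, 65535]

VLMAX = VLEN×LMUL/SEW = 128×1/2/16 = 4
AVL=3 ≤ VLMAX=4, so vl = 3
vd[0] and(0xaf,0x04) -> 0x04
vd[1] and(0xcb,0x34) -> 0x00
vd[2] and(0x6e,0xeb) -> 0x6a
vd[3] tail/ones -> 0xffff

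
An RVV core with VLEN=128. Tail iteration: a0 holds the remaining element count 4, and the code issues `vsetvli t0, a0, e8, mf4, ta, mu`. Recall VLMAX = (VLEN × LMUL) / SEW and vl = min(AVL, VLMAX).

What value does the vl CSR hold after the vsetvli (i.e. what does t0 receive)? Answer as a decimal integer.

vl = 4

VLMAX = VLEN×LMUL/SEW = 128×1/4/8 = 4
vl = min(AVL, VLMAX) = min(4, 4) = 4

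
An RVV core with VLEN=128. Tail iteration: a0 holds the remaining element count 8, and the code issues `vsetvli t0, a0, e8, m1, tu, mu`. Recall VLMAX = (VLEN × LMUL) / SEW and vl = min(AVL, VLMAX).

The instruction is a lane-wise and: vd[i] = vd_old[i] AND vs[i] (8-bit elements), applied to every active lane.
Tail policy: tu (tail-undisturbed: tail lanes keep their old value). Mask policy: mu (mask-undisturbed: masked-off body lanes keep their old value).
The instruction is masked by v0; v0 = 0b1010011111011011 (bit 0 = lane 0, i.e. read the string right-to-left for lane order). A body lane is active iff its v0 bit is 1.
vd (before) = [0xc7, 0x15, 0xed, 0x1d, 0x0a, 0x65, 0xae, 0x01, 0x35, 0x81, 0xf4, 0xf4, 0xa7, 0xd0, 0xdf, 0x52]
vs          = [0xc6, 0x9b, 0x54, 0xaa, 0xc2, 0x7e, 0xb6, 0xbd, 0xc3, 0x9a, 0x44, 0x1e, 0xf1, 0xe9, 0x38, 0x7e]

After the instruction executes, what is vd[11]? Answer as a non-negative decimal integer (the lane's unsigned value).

VLMAX = (128 × 1) / 8 = 16 lanes
vl ← min(8, 16) = 8
vd[0] and(0xc7,0xc6) -> 0xc6
vd[1] and(0x15,0x9b) -> 0x11
vd[2] mask-off/keep -> 0xed
vd[3] and(0x1d,0xaa) -> 0x08
vd[4] and(0x0a,0xc2) -> 0x02
vd[5] mask-off/keep -> 0x65
vd[6] and(0xae,0xb6) -> 0xa6
vd[7] and(0x01,0xbd) -> 0x01
vd[8] tail/keep -> 0x35
vd[9] tail/keep -> 0x81
vd[10] tail/keep -> 0xf4
vd[11] tail/keep -> 0xf4
vd[12] tail/keep -> 0xa7
vd[13] tail/keep -> 0xd0
vd[14] tail/keep -> 0xdf
vd[15] tail/keep -> 0x52

vd[11] = 244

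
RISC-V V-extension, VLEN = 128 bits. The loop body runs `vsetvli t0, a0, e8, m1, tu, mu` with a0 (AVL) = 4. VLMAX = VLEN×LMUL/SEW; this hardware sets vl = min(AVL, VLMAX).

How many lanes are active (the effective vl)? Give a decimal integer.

VLMAX = (128 × 1) / 8 = 16 lanes
vl ← min(4, 16) = 4

vl = 4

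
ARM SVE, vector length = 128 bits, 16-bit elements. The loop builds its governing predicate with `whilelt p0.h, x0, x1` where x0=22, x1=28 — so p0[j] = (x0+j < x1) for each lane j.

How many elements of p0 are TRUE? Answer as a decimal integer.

lane count: 128 div 16 = 8
p0[j] = (22+j < 28); true for j=0..5 → 6 lanes set

vl = 6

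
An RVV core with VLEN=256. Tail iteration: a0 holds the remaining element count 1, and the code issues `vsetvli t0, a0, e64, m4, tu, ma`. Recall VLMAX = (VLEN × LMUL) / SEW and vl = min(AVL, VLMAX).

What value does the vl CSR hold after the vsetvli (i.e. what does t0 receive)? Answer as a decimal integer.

VLMAX = (256 × 4) / 64 = 16 lanes
AVL=1 ≤ VLMAX=16, so vl = 1

vl = 1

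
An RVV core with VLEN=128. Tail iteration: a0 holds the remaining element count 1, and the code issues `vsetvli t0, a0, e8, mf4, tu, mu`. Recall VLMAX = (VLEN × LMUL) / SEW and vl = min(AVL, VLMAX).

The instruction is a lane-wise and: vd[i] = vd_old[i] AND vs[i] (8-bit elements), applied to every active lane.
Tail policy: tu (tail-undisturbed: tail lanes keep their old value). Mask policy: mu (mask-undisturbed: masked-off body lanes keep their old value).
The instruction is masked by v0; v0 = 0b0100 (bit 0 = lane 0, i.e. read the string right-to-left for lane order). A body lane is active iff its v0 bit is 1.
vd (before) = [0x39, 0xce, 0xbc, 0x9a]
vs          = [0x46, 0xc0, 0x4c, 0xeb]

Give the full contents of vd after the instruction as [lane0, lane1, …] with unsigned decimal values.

VLMAX = (128 × 1/4) / 8 = 4 lanes
AVL=1 ≤ VLMAX=4, so vl = 1
[0] mask-off/keep = 0x39
[1] tail/keep = 0xce
[2] tail/keep = 0xbc
[3] tail/keep = 0x9a

vd = [57, 206, 188, 154]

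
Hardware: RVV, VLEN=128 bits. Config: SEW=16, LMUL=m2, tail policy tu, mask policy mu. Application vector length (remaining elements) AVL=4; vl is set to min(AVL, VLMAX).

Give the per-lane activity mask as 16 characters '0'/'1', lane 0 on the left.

predicate = 1111000000000000

VLMAX = (128 × 2) / 16 = 16 lanes
AVL=4 ≤ VLMAX=16, so vl = 4
bits (lane 0 leftmost): 1111000000000000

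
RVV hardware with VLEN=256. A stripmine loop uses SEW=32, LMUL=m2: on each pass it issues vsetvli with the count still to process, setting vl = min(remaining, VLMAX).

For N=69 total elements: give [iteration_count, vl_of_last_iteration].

lanes per group: 256·2/32 = 16
N=69: ⌈69/16⌉ = 5 iters; last vl = 69 − 4×16 = 5

[iterations, last_vl] = [5, 5]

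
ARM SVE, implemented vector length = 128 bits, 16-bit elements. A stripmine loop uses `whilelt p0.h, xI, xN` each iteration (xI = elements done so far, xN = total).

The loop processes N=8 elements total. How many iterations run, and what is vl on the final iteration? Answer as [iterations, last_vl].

[iterations, last_vl] = [1, 8]

128-bit reg / 16-bit elem → 8 lanes
iterations = ceil(8/8) = 1; final-pass vl = 8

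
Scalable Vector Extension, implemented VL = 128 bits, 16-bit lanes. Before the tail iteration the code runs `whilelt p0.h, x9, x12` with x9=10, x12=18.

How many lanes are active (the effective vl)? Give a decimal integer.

vl = 8

128-bit reg / 16-bit elem → 8 lanes
p0[j] = (10+j < 18); true for j=0..7 → 8 lanes set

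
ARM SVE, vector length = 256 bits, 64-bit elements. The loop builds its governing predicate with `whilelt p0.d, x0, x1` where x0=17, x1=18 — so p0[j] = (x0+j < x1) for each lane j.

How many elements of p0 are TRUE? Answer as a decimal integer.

register lanes = 256/64 = 4
active while 17+j < 18, i.e. j ∈ [0,1) capped at 4 ⇒ 1

vl = 1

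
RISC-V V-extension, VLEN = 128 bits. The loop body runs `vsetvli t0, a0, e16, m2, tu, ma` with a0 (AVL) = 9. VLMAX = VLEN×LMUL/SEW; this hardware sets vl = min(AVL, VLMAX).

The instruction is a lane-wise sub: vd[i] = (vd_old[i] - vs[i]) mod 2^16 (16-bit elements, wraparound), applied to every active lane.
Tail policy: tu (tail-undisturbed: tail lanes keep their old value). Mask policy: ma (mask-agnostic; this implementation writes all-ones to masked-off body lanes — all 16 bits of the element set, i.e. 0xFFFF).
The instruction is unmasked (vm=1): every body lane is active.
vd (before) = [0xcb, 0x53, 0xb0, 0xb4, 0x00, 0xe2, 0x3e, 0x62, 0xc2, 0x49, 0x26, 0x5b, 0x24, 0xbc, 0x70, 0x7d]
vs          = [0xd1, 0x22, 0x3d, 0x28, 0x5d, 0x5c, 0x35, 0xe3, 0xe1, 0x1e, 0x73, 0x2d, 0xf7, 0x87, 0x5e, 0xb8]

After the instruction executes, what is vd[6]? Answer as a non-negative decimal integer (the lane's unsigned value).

VLMAX = VLEN×LMUL/SEW = 128×2/16 = 16
vl ← min(9, 16) = 9
  i=0: sub(0xcb,0xd1) → 65530
  i=1: sub(0x53,0x22) → 49
  i=2: sub(0xb0,0x3d) → 115
  i=3: sub(0xb4,0x28) → 140
  i=4: sub(0x00,0x5d) → 65443
  i=5: sub(0xe2,0x5c) → 134
  i=6: sub(0x3e,0x35) → 9
  i=7: sub(0x62,0xe3) → 65407
  i=8: sub(0xc2,0xe1) → 65505
  i=9: tail/keep → 73
  i=10: tail/keep → 38
  i=11: tail/keep → 91
  i=12: tail/keep → 36
  i=13: tail/keep → 188
  i=14: tail/keep → 112
  i=15: tail/keep → 125

vd[6] = 9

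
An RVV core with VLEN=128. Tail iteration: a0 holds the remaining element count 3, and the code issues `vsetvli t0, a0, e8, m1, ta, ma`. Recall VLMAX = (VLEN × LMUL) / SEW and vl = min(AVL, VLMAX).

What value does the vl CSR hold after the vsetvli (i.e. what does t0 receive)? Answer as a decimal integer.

lanes per group: 128·1/8 = 16
vl ← min(3, 16) = 3

vl = 3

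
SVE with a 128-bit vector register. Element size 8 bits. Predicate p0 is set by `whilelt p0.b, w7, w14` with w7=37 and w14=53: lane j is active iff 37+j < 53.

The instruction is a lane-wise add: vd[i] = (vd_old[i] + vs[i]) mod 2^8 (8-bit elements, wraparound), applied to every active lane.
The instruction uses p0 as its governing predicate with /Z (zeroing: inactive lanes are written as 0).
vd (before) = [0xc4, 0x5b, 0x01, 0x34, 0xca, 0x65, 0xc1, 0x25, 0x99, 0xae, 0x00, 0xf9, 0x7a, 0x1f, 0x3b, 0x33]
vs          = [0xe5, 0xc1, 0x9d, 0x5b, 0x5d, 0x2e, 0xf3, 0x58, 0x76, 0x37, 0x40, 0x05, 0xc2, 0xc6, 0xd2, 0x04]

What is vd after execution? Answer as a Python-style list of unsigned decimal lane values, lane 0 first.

vd = [169, 28, 158, 143, 39, 147, 180, 125, 15, 229, 64, 254, 60, 229, 13, 55]

register lanes = 128/8 = 16
p0[j] = (37+j < 53); true for j=0..15 → 16 lanes set
lane  0: add(0xc4,0xe5) ⇒ 0xa9
lane  1: add(0x5b,0xc1) ⇒ 0x1c
lane  2: add(0x01,0x9d) ⇒ 0x9e
lane  3: add(0x34,0x5b) ⇒ 0x8f
lane  4: add(0xca,0x5d) ⇒ 0x27
lane  5: add(0x65,0x2e) ⇒ 0x93
lane  6: add(0xc1,0xf3) ⇒ 0xb4
lane  7: add(0x25,0x58) ⇒ 0x7d
lane  8: add(0x99,0x76) ⇒ 0x0f
lane  9: add(0xae,0x37) ⇒ 0xe5
lane 10: add(0x00,0x40) ⇒ 0x40
lane 11: add(0xf9,0x05) ⇒ 0xfe
lane 12: add(0x7a,0xc2) ⇒ 0x3c
lane 13: add(0x1f,0xc6) ⇒ 0xe5
lane 14: add(0x3b,0xd2) ⇒ 0x0d
lane 15: add(0x33,0x04) ⇒ 0x37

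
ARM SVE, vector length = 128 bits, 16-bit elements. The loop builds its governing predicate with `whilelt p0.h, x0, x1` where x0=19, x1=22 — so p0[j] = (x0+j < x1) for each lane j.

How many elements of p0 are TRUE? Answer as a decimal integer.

lane count: 128 div 16 = 8
p0[j] = (19+j < 22); true for j=0..2 → 3 lanes set

vl = 3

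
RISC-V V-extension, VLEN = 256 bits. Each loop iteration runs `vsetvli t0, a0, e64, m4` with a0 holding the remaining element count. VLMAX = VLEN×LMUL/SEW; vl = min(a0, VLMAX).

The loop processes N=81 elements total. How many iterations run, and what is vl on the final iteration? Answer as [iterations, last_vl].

lanes per group: 256·4/64 = 16
81 elements at 16/iter → 6 passes, remainder 1 on the last

[iterations, last_vl] = [6, 1]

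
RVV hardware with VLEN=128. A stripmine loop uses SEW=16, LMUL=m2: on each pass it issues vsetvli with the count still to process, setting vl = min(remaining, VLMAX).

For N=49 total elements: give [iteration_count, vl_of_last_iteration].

[iterations, last_vl] = [4, 1]

VLMAX = (128 × 2) / 16 = 16 lanes
49 elements at 16/iter → 4 passes, remainder 1 on the last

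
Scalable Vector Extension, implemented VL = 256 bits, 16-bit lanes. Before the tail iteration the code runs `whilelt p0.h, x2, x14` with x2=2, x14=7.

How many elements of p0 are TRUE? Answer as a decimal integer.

register lanes = 256/16 = 16
p0[j] = (2+j < 7); true for j=0..4 → 5 lanes set

vl = 5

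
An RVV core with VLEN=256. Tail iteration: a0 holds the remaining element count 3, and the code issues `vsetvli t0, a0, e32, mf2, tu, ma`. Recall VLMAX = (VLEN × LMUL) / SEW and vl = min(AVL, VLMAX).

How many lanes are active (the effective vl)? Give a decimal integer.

VLMAX = VLEN×LMUL/SEW = 256×1/2/32 = 4
vl = min(AVL, VLMAX) = min(3, 4) = 3

vl = 3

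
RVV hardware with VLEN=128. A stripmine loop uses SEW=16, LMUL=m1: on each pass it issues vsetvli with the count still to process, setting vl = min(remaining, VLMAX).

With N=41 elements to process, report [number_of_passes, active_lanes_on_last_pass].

[iterations, last_vl] = [6, 1]

lanes per group: 128·1/16 = 8
41 elements at 8/iter → 6 passes, remainder 1 on the last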